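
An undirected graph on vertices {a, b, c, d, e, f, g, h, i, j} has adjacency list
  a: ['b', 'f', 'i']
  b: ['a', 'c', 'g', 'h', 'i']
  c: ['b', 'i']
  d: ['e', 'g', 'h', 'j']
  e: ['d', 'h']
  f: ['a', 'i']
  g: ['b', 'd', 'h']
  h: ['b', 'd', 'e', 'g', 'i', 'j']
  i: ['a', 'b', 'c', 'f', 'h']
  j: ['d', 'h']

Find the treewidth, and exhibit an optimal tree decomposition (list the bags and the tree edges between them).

Treewidth 2.
One such decomposition:
Bags: B1 = {b, g, h}  B2 = {d, g, h}  B3 = {b, h, i}  B4 = {a, b, i}  B5 = {b, c, i}  B6 = {d, h, j}  B7 = {d, e, h}  B8 = {a, f, i}
Tree: B1–B2, B1–B3, B3–B4, B3–B5, B2–B6, B2–B7, B4–B8

Every bag has size at most 3, so the width is 3 − 1 = 2 and tw(G) ≤ 2. On the other hand G contains the 3-clique {a, f, i}. A clique must lie in a single bag of any decomposition, so no decomposition can have width below 2. Therefore the treewidth is 2.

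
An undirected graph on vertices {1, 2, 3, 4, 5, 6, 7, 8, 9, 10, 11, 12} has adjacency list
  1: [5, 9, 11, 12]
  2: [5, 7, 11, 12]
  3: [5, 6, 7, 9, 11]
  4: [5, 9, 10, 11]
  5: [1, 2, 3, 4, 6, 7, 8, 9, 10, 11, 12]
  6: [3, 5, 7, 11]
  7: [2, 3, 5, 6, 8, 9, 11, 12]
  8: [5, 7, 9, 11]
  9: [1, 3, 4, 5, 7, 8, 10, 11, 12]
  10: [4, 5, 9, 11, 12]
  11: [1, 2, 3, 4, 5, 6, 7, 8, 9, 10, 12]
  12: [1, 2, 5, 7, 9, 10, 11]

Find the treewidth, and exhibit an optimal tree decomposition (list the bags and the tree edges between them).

Treewidth 4.
One such decomposition:
Bags: B1 = {5, 7, 9, 11, 12}  B2 = {5, 9, 10, 11, 12}  B3 = {5, 7, 8, 9, 11}  B4 = {2, 5, 7, 11, 12}  B5 = {4, 5, 9, 10, 11}  B6 = {3, 5, 7, 9, 11}  B7 = {3, 5, 6, 7, 11}  B8 = {1, 5, 9, 11, 12}
Tree: B1–B2, B1–B3, B1–B4, B2–B5, B1–B6, B6–B7, B1–B8

Every bag has size at most 5, so the width is 5 − 1 = 4 and tw(G) ≤ 4. On the other hand G contains the 5-clique {1, 5, 9, 11, 12}. A clique must lie in a single bag of any decomposition, so no decomposition can have width below 4. Hence tw(G) = 4 exactly.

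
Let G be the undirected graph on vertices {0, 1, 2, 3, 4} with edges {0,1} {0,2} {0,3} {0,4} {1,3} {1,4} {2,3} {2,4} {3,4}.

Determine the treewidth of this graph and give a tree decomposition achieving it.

Every bag has size at most 4, so the width is 4 − 1 = 3 and tw(G) ≤ 3. On the other hand G contains the 4-clique {0, 1, 3, 4}. A clique must lie in a single bag of any decomposition, so no decomposition can have width below 3. Therefore the treewidth is 3.

Treewidth 3.
One optimal decomposition is:
Bags: B1 = {0, 2, 3, 4}  B2 = {0, 1, 3, 4}
Tree: B1–B2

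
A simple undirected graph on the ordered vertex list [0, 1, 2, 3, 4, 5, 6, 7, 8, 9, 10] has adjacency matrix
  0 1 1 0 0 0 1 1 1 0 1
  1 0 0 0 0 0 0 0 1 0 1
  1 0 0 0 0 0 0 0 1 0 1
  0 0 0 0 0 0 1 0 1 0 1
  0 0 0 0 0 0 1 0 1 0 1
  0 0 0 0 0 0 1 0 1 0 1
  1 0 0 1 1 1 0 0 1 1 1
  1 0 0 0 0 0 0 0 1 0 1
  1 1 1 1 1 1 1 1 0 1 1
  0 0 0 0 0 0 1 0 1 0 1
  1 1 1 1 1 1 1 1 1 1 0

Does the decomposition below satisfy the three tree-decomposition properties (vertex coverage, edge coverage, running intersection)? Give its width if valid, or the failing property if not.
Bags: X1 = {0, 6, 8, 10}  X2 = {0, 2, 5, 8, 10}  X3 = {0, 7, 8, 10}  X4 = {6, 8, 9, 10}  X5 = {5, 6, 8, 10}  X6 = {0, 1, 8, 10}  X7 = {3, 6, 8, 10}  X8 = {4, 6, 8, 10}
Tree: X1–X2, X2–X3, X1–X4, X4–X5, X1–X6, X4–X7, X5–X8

No — bags containing vertex 5 are not connected in the tree.

A tree decomposition must satisfy three properties: every vertex lies in some bag; for every edge, both endpoints lie together in some bag; and for every vertex, the bags containing it form a connected subtree. Here bags containing vertex 5 are not connected in the tree, so the decomposition is invalid.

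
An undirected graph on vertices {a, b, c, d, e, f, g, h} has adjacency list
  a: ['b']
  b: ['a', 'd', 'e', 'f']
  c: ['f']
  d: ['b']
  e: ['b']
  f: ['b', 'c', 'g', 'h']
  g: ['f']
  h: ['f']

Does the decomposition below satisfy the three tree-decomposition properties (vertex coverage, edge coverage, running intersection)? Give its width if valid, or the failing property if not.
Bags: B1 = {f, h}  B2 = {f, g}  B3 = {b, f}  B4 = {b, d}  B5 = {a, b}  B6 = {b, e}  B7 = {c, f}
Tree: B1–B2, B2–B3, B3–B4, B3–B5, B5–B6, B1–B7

Every vertex of G appears in some bag (union = {a, b, c, d, e, f, g, h}); every edge is covered by a bag; and for each vertex v the set of bags containing v is connected in the bag tree. The decomposition is therefore valid. The largest bag has 2 vertices, so the width is 1.

Yes; width 1.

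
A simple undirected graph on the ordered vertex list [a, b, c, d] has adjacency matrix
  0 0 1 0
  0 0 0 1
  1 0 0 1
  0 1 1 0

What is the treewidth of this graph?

1

A width-1 tree decomposition is:
Bags: B1 = {c, d}  B2 = {a, c}  B3 = {b, d}
Tree: B1–B2, B1–B3
Each bag holds 2 vertices, so the decomposition has width 1, which upper-bounds the treewidth. G has an edge, so its treewidth is at least 1. Hence tw(G) = 1 exactly.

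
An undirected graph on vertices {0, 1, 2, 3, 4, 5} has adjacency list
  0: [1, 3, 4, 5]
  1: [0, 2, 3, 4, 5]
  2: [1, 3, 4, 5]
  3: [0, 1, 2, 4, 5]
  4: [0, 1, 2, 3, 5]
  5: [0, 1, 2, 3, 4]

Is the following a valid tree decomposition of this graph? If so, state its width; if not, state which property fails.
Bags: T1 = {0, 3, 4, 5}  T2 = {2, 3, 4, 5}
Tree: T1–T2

No — vertex 1 appears in no bag.

A tree decomposition must satisfy three properties: every vertex lies in some bag; for every edge, both endpoints lie together in some bag; and for every vertex, the bags containing it form a connected subtree. Here vertex 1 appears in no bag, so the decomposition is invalid.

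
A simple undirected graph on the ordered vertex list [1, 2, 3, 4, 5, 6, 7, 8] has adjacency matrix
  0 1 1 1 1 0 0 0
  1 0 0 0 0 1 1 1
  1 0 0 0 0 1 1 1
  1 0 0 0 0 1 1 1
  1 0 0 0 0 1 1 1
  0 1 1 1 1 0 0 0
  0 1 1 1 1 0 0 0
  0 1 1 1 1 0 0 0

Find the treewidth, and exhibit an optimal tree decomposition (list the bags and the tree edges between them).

Treewidth 4.
One optimal decomposition is:
Bags: B1 = {1, 5, 6, 7, 8}  B2 = {1, 3, 6, 7, 8}  B3 = {1, 2, 6, 7, 8}  B4 = {1, 4, 6, 7, 8}
Tree: B1–B2, B2–B3, B3–B4

The largest bag has 5 vertices, giving width 4; this decomposition certifies tw(G) ≤ 4. For the lower bound: the 5 vertex sets {5,8}, {3,7}, {2,6}, {1}, {4} are disjoint, each induces a connected subgraph, and every pair is joined by at least one edge of G. Contracting each set to a single vertex therefore yields K_{5} as a minor, and since treewidth is minor-monotone, tw(G) ≥ tw(K_{5}) = 4. The upper and lower bounds meet at 4, so that is the treewidth.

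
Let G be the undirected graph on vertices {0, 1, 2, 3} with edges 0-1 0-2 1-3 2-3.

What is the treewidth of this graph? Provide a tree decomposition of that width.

The largest bag has 3 vertices, giving width 2; this decomposition certifies tw(G) ≤ 2. The edges 1–3–2–0–1 form a cycle, so G is not a tree and its treewidth is at least 2. Combining the bounds, tw(G) = 2.

Treewidth 2.
One such decomposition:
Bags: B1 = {1, 2, 3}  B2 = {0, 1, 2}
Tree: B1–B2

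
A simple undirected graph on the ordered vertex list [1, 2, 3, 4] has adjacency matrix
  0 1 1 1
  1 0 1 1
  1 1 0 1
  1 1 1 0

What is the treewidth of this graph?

3

A width-3 tree decomposition is:
Bags: B1 = {1, 2, 3, 4}
Tree: (single bag)
With just one bag of size 4, the width is 4 − 1 = 3, so tw(G) ≤ 3. Conversely, {1, 2, 3, 4} is a clique of size 4, and the vertices of any clique must share a bag in every tree decomposition; so some bag has ≥ 4 vertices and tw(G) ≥ 3. Hence tw(G) = 3 exactly.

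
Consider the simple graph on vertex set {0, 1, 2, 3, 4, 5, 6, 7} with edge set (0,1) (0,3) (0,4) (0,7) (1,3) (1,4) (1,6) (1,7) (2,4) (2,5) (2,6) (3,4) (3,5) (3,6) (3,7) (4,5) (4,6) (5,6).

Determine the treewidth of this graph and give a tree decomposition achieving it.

Each bag holds 4 vertices, so the decomposition has width 3, which upper-bounds the treewidth. Conversely, {2, 4, 5, 6} is a clique of size 4, and the vertices of any clique must share a bag in every tree decomposition; so some bag has ≥ 4 vertices and tw(G) ≥ 3. Therefore the treewidth is 3.

Treewidth 3.
One optimal decomposition is:
Bags: B1 = {3, 4, 5, 6}  B2 = {2, 4, 5, 6}  B3 = {1, 3, 4, 6}  B4 = {0, 1, 3, 4}  B5 = {0, 1, 3, 7}
Tree: B1–B2, B1–B3, B3–B4, B4–B5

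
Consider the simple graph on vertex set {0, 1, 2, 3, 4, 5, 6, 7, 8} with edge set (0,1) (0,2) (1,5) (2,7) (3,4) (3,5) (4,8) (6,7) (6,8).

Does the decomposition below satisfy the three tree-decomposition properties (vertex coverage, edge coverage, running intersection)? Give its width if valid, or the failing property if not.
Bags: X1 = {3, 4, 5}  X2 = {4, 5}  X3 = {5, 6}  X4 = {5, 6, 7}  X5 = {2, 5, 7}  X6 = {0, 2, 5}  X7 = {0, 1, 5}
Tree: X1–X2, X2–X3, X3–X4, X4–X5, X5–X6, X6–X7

A tree decomposition must satisfy three properties: every vertex lies in some bag; for every edge, both endpoints lie together in some bag; and for every vertex, the bags containing it form a connected subtree. Here vertex 8 appears in no bag, so the decomposition is invalid.

No — vertex 8 appears in no bag.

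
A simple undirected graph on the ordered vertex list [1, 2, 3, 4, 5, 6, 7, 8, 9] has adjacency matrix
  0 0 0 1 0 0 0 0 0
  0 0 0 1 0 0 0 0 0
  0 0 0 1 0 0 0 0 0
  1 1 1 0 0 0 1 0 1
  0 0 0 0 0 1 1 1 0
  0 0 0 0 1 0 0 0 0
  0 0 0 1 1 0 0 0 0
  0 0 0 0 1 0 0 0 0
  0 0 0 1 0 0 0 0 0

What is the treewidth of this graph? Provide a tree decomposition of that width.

The largest bag has 2 vertices, giving width 1; this decomposition certifies tw(G) ≤ 1. Since G has at least one edge (e.g. 7–5), it is not an edgeless graph, so tw(G) ≥ 1. Combining the bounds, tw(G) = 1.

Treewidth 1.
One optimal decomposition is:
Bags: B1 = {5, 7}  B2 = {5, 8}  B3 = {4, 7}  B4 = {5, 6}  B5 = {1, 4}  B6 = {3, 4}  B7 = {4, 9}  B8 = {2, 4}
Tree: B1–B2, B1–B3, B2–B4, B3–B5, B5–B6, B6–B7, B6–B8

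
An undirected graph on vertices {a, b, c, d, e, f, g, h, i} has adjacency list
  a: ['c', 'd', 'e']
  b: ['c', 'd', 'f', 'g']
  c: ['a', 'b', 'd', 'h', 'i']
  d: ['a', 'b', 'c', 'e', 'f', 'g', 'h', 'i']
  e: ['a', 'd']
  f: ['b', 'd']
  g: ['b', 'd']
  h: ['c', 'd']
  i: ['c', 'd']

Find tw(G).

2

A width-2 tree decomposition is:
Bags: B1 = {b, c, d}  B2 = {b, d, g}  B3 = {c, d, i}  B4 = {b, d, f}  B5 = {c, d, h}  B6 = {a, c, d}  B7 = {a, d, e}
Tree: B1–B2, B1–B3, B2–B4, B3–B5, B3–B6, B6–B7
Every bag has size at most 3, so the width is 3 − 1 = 2 and tw(G) ≤ 2. On the other hand G contains the 3-clique {b, d, g}. A clique must lie in a single bag of any decomposition, so no decomposition can have width below 2. The upper and lower bounds meet at 2, so that is the treewidth.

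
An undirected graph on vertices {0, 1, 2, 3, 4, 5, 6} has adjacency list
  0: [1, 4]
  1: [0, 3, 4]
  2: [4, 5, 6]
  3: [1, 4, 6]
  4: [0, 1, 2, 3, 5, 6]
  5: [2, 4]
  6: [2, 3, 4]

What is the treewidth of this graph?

A width-2 tree decomposition is:
Bags: B1 = {1, 3, 4}  B2 = {0, 1, 4}  B3 = {3, 4, 6}  B4 = {2, 4, 6}  B5 = {2, 4, 5}
Tree: B1–B2, B1–B3, B3–B4, B4–B5
Each bag holds 3 vertices, so the decomposition has width 2, which upper-bounds the treewidth. On the other hand G contains the 3-clique {0, 1, 4}. A clique must lie in a single bag of any decomposition, so no decomposition can have width below 2. Combining the bounds, tw(G) = 2.

2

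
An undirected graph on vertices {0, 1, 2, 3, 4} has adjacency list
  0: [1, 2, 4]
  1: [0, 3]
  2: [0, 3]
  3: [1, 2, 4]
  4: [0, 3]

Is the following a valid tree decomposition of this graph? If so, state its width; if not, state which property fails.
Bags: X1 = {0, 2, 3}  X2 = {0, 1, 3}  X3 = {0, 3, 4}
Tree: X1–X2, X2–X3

Every vertex of G appears in some bag (union = {0, 1, 2, 3, 4}); every edge is covered by a bag; and for each vertex v the set of bags containing v is connected in the bag tree. The decomposition is therefore valid. The largest bag has 3 vertices, so the width is 2.

Yes; width 2.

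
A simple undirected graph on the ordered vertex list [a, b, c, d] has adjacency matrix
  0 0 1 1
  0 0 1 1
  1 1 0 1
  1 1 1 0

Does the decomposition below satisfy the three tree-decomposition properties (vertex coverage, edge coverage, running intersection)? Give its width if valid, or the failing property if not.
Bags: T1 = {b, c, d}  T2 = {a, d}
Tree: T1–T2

No — edge (c,a) lies in no bag.

A tree decomposition must satisfy three properties: every vertex lies in some bag; for every edge, both endpoints lie together in some bag; and for every vertex, the bags containing it form a connected subtree. Here edge (c,a) lies in no bag, so the decomposition is invalid.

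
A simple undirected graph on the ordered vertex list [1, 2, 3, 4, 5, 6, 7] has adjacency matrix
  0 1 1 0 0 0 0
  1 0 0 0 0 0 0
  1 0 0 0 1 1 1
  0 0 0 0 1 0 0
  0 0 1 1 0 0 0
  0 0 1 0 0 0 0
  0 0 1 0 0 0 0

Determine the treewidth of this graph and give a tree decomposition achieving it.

Treewidth 1.
Bags: B1 = {4, 5}  B2 = {3, 5}  B3 = {1, 3}  B4 = {3, 7}  B5 = {3, 6}  B6 = {1, 2}
Tree: B1–B2, B2–B3, B3–B4, B4–B5, B3–B6

The largest bag has 2 vertices, giving width 1; this decomposition certifies tw(G) ≤ 1. G has an edge, so its treewidth is at least 1. Therefore the treewidth is 1.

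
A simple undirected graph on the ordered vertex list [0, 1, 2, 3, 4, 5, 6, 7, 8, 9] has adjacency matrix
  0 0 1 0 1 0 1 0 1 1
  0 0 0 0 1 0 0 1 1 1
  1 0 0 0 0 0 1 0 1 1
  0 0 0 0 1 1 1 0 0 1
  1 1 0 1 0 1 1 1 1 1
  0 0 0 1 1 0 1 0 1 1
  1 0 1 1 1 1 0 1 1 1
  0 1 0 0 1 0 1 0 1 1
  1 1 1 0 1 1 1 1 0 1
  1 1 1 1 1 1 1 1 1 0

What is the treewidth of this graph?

A width-4 tree decomposition is:
Bags: B1 = {4, 5, 6, 8, 9}  B2 = {4, 6, 7, 8, 9}  B3 = {0, 4, 6, 8, 9}  B4 = {3, 4, 5, 6, 9}  B5 = {1, 4, 7, 8, 9}  B6 = {0, 2, 6, 8, 9}
Tree: B1–B2, B1–B3, B1–B4, B2–B5, B3–B6
The largest bag has 5 vertices, giving width 4; this decomposition certifies tw(G) ≤ 4. Conversely, {0, 2, 6, 8, 9} is a clique of size 5, and the vertices of any clique must share a bag in every tree decomposition; so some bag has ≥ 5 vertices and tw(G) ≥ 4. Combining the bounds, tw(G) = 4.

4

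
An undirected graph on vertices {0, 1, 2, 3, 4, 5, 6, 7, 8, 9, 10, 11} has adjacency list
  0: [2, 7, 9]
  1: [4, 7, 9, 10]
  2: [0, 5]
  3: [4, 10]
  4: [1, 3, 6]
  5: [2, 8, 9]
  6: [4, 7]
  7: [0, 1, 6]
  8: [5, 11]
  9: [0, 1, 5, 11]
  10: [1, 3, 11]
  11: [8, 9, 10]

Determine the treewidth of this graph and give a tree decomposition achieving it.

Treewidth 3.
One optimal decomposition is:
Bags: B1 = {2, 5, 8, 11}  B2 = {2, 5, 9, 11}  B3 = {0, 2, 9, 11}  B4 = {0, 9, 10, 11}  B5 = {0, 1, 9, 10}  B6 = {0, 1, 7, 10}  B7 = {1, 3, 7, 10}  B8 = {1, 3, 4, 7}  B9 = {3, 4, 6, 7}
Tree: B1–B2, B2–B3, B3–B4, B4–B5, B5–B6, B6–B7, B7–B8, B8–B9

Each bag holds 4 vertices, so the decomposition has width 3, which upper-bounds the treewidth. For the lower bound: the 4 vertex sets {2,5,8}, {11}, {9}, {0,1,7,10} are disjoint, each induces a connected subgraph, and every pair is joined by at least one edge of G. Contracting each set to a single vertex therefore yields K_{4} as a minor, and since treewidth is minor-monotone, tw(G) ≥ tw(K_{4}) = 3. The upper and lower bounds meet at 3, so that is the treewidth.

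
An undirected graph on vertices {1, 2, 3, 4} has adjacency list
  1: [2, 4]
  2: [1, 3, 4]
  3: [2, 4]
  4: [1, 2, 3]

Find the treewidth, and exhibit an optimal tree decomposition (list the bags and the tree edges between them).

Treewidth 2.
One such decomposition:
Bags: B1 = {2, 3, 4}  B2 = {1, 2, 4}
Tree: B1–B2

Every bag has size at most 3, so the width is 3 − 1 = 2 and tw(G) ≤ 2. For the lower bound, the 3 vertices {1, 2, 4} are pairwise adjacent, and any tree decomposition puts a clique entirely inside one bag — forcing width ≥ 2. Therefore the treewidth is 2.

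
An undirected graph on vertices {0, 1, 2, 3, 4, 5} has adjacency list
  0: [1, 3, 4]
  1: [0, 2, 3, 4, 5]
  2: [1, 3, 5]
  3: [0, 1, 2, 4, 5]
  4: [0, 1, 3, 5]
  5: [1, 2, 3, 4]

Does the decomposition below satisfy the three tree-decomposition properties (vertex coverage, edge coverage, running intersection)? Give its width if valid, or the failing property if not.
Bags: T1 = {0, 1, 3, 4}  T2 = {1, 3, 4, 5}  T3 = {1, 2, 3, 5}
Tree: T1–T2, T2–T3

Yes; width 3.

Checking the three conditions: (i) the bags cover all of {0, 1, 2, 3, 4, 5}; (ii) for each edge, some bag contains both endpoints; (iii) the bags containing any fixed vertex form a subtree. All hold, so the decomposition is valid with width 4 − 1 = 3.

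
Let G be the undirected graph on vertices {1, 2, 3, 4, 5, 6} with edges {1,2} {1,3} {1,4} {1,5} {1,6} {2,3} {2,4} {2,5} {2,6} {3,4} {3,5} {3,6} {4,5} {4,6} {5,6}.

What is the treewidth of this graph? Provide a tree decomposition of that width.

A single bag containing all 6 vertices is trivially a valid decomposition of width 5. On the other hand G contains the 6-clique {1, 2, 3, 4, 5, 6}. A clique must lie in a single bag of any decomposition, so no decomposition can have width below 5. Therefore the treewidth is 5.

Treewidth 5.
One such decomposition:
Bags: B1 = {1, 2, 3, 4, 5, 6}
Tree: (single bag)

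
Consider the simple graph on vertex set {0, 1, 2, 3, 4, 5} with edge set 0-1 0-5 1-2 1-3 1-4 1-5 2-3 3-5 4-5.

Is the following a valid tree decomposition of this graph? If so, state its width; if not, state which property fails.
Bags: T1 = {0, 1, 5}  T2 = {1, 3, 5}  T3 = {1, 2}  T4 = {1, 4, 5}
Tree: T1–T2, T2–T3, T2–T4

A tree decomposition must satisfy three properties: every vertex lies in some bag; for every edge, both endpoints lie together in some bag; and for every vertex, the bags containing it form a connected subtree. Here edge (3,2) lies in no bag, so the decomposition is invalid.

No — edge (3,2) lies in no bag.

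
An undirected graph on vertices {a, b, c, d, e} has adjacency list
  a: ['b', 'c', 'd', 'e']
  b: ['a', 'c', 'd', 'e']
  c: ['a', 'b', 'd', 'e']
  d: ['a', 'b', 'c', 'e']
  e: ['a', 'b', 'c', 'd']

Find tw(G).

A width-4 tree decomposition is:
Bags: B1 = {a, b, c, d, e}
Tree: (single bag)
A single bag containing all 5 vertices is trivially a valid decomposition of width 4. Conversely, {a, b, c, d, e} is a clique of size 5, and the vertices of any clique must share a bag in every tree decomposition; so some bag has ≥ 5 vertices and tw(G) ≥ 4. Therefore the treewidth is 4.

4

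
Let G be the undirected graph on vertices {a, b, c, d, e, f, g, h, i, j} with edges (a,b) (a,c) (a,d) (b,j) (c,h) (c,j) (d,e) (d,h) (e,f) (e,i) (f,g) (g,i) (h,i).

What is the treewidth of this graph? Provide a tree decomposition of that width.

Every bag has size at most 3, so the width is 3 − 1 = 2 and tw(G) ≤ 2. For the lower bound, G contains the cycle j–b–a–c–j, so G is not a forest; only forests have treewidth ≤ 1, hence tw(G) ≥ 2. Combining the bounds, tw(G) = 2.

Treewidth 2.
One optimal decomposition is:
Bags: B1 = {b, c, j}  B2 = {a, b, c}  B3 = {a, c, h}  B4 = {a, d, h}  B5 = {d, h, i}  B6 = {d, e, i}  B7 = {e, g, i}  B8 = {e, f, g}
Tree: B1–B2, B2–B3, B3–B4, B4–B5, B5–B6, B6–B7, B7–B8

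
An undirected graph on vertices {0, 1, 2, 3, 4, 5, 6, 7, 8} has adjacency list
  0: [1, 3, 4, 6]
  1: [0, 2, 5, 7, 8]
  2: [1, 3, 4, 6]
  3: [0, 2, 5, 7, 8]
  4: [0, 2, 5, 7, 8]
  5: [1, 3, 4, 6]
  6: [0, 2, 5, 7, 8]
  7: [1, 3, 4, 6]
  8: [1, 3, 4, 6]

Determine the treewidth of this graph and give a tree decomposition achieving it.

Treewidth 4.
Bags: B1 = {1, 3, 4, 6, 8}  B2 = {1, 3, 4, 6, 7}  B3 = {0, 1, 3, 4, 6}  B4 = {1, 2, 3, 4, 6}  B5 = {1, 3, 4, 5, 6}
Tree: B1–B2, B2–B3, B3–B4, B4–B5

The largest bag has 5 vertices, giving width 4; this decomposition certifies tw(G) ≤ 4. For the lower bound: the 5 vertex sets {6,8}, {1,7}, {0,4}, {3}, {2} are disjoint, each induces a connected subgraph, and every pair is joined by at least one edge of G. Contracting each set to a single vertex therefore yields K_{5} as a minor, and since treewidth is minor-monotone, tw(G) ≥ tw(K_{5}) = 4. Hence tw(G) = 4 exactly.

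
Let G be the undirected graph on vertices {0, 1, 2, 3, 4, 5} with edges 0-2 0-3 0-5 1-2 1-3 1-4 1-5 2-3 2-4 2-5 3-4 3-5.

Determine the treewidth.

3

A width-3 tree decomposition is:
Bags: B1 = {0, 2, 3, 5}  B2 = {1, 2, 3, 5}  B3 = {1, 2, 3, 4}
Tree: B1–B2, B2–B3
The largest bag has 4 vertices, giving width 3; this decomposition certifies tw(G) ≤ 3. Conversely, {0, 2, 3, 5} is a clique of size 4, and the vertices of any clique must share a bag in every tree decomposition; so some bag has ≥ 4 vertices and tw(G) ≥ 3. Therefore the treewidth is 3.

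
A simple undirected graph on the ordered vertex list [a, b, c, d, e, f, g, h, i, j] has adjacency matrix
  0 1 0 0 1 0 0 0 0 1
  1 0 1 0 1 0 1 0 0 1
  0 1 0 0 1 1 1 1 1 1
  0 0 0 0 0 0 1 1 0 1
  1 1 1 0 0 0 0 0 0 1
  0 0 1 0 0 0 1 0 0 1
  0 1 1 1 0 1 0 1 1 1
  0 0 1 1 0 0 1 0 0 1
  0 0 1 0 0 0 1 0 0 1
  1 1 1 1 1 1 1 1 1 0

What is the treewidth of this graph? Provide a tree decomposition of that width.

Every bag has size at most 4, so the width is 4 − 1 = 3 and tw(G) ≤ 3. For the lower bound, the 4 vertices {d, g, h, j} are pairwise adjacent, and any tree decomposition puts a clique entirely inside one bag — forcing width ≥ 3. Therefore the treewidth is 3.

Treewidth 3.
Bags: B1 = {b, c, g, j}  B2 = {b, c, e, j}  B3 = {c, g, h, j}  B4 = {c, f, g, j}  B5 = {a, b, e, j}  B6 = {c, g, i, j}  B7 = {d, g, h, j}
Tree: B1–B2, B1–B3, B3–B4, B2–B5, B4–B6, B3–B7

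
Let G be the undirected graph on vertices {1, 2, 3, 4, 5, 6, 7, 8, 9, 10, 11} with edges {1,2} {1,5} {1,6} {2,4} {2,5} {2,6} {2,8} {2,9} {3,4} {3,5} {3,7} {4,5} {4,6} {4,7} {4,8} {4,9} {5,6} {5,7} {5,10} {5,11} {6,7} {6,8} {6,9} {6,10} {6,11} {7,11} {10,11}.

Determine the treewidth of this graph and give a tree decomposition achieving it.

The largest bag has 4 vertices, giving width 3; this decomposition certifies tw(G) ≤ 3. For the lower bound, the 4 vertices {3, 4, 5, 7} are pairwise adjacent, and any tree decomposition puts a clique entirely inside one bag — forcing width ≥ 3. The upper and lower bounds meet at 3, so that is the treewidth.

Treewidth 3.
One such decomposition:
Bags: B1 = {2, 4, 5, 6}  B2 = {4, 5, 6, 7}  B3 = {3, 4, 5, 7}  B4 = {2, 4, 6, 8}  B5 = {1, 2, 5, 6}  B6 = {5, 6, 7, 11}  B7 = {5, 6, 10, 11}  B8 = {2, 4, 6, 9}
Tree: B1–B2, B2–B3, B1–B4, B1–B5, B2–B6, B6–B7, B1–B8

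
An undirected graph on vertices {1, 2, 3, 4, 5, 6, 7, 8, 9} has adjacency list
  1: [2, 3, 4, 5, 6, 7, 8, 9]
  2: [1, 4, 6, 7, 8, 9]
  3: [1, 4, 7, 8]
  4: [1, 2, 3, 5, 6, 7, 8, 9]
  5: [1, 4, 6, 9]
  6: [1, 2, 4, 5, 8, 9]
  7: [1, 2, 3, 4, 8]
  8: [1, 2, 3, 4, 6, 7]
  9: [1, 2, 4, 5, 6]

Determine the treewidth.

A width-4 tree decomposition is:
Bags: B1 = {1, 2, 4, 6, 9}  B2 = {1, 4, 5, 6, 9}  B3 = {1, 2, 4, 6, 8}  B4 = {1, 2, 4, 7, 8}  B5 = {1, 3, 4, 7, 8}
Tree: B1–B2, B1–B3, B3–B4, B4–B5
The largest bag has 5 vertices, giving width 4; this decomposition certifies tw(G) ≤ 4. Conversely, {1, 2, 4, 6, 8} is a clique of size 5, and the vertices of any clique must share a bag in every tree decomposition; so some bag has ≥ 5 vertices and tw(G) ≥ 4. Therefore the treewidth is 4.

4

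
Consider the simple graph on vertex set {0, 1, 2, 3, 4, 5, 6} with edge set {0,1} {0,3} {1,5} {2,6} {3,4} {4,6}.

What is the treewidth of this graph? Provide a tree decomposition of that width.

The largest bag has 2 vertices, giving width 1; this decomposition certifies tw(G) ≤ 1. Since G has at least one edge (e.g. 5–1), it is not an edgeless graph, so tw(G) ≥ 1. The upper and lower bounds meet at 1, so that is the treewidth.

Treewidth 1.
Bags: B1 = {1, 5}  B2 = {0, 1}  B3 = {0, 3}  B4 = {3, 4}  B5 = {4, 6}  B6 = {2, 6}
Tree: B1–B2, B2–B3, B3–B4, B4–B5, B5–B6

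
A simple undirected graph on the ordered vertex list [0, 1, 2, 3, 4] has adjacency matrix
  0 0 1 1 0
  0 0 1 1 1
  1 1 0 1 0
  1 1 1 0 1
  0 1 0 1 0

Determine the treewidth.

A width-2 tree decomposition is:
Bags: B1 = {1, 2, 3}  B2 = {0, 2, 3}  B3 = {1, 3, 4}
Tree: B1–B2, B1–B3
The largest bag has 3 vertices, giving width 2; this decomposition certifies tw(G) ≤ 2. On the other hand G contains the 3-clique {0, 2, 3}. A clique must lie in a single bag of any decomposition, so no decomposition can have width below 2. The upper and lower bounds meet at 2, so that is the treewidth.

2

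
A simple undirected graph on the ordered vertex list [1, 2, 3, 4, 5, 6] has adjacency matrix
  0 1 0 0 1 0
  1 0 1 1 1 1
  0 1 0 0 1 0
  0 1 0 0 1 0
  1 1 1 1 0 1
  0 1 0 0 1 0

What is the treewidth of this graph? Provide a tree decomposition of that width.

Every bag has size at most 3, so the width is 3 − 1 = 2 and tw(G) ≤ 2. Conversely, {1, 2, 5} is a clique of size 3, and the vertices of any clique must share a bag in every tree decomposition; so some bag has ≥ 3 vertices and tw(G) ≥ 2. Hence tw(G) = 2 exactly.

Treewidth 2.
One optimal decomposition is:
Bags: B1 = {2, 5, 6}  B2 = {2, 4, 5}  B3 = {2, 3, 5}  B4 = {1, 2, 5}
Tree: B1–B2, B1–B3, B1–B4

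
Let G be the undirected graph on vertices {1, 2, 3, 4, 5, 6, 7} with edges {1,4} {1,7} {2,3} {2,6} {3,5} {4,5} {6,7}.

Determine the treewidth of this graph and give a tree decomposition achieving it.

The largest bag has 3 vertices, giving width 2; this decomposition certifies tw(G) ≤ 2. The edges 1–7–6–2–3–5–4–1 form a cycle, so G is not a tree and its treewidth is at least 2. Hence tw(G) = 2 exactly.

Treewidth 2.
One such decomposition:
Bags: B1 = {1, 6, 7}  B2 = {1, 2, 6}  B3 = {1, 2, 3}  B4 = {1, 3, 5}  B5 = {1, 4, 5}
Tree: B1–B2, B2–B3, B3–B4, B4–B5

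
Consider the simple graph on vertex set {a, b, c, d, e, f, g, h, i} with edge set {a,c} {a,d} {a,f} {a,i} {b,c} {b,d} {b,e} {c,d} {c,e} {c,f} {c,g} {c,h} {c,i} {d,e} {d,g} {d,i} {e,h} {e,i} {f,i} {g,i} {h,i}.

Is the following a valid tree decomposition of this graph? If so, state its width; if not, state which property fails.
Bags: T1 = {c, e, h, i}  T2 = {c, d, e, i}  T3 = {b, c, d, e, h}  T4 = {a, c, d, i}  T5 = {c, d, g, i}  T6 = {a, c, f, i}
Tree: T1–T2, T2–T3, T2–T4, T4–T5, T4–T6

A tree decomposition must satisfy three properties: every vertex lies in some bag; for every edge, both endpoints lie together in some bag; and for every vertex, the bags containing it form a connected subtree. Here bags containing vertex h are not connected in the tree, so the decomposition is invalid.

No — bags containing vertex h are not connected in the tree.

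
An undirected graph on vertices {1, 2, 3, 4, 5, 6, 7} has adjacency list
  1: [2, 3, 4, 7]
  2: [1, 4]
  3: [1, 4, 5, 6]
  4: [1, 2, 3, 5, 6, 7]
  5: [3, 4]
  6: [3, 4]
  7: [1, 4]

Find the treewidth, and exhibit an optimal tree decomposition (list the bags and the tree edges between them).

Treewidth 2.
One optimal decomposition is:
Bags: B1 = {1, 3, 4}  B2 = {3, 4, 6}  B3 = {3, 4, 5}  B4 = {1, 4, 7}  B5 = {1, 2, 4}
Tree: B1–B2, B2–B3, B1–B4, B4–B5

Each bag holds 3 vertices, so the decomposition has width 2, which upper-bounds the treewidth. On the other hand G contains the 3-clique {1, 2, 4}. A clique must lie in a single bag of any decomposition, so no decomposition can have width below 2. Hence tw(G) = 2 exactly.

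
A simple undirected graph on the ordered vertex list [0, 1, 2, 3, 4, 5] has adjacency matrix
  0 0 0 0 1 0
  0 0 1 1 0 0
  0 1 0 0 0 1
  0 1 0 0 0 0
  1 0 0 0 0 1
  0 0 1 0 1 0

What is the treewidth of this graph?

1

A width-1 tree decomposition is:
Bags: B1 = {1, 3}  B2 = {1, 2}  B3 = {2, 5}  B4 = {4, 5}  B5 = {0, 4}
Tree: B1–B2, B2–B3, B3–B4, B4–B5
Every bag has size at most 2, so the width is 2 − 1 = 1 and tw(G) ≤ 1. G has an edge, so its treewidth is at least 1. Combining the bounds, tw(G) = 1.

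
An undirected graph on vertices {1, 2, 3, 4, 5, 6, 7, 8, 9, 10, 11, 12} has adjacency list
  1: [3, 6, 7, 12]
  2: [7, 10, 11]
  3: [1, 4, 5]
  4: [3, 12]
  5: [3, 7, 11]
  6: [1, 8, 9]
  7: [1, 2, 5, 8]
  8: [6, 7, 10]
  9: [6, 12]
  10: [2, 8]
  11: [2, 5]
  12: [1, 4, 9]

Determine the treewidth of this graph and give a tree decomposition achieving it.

The largest bag has 4 vertices, giving width 3; this decomposition certifies tw(G) ≤ 3. For the lower bound: the 4 vertex sets {4,9,12}, {3}, {1}, {5,6,7,8} are disjoint, each induces a connected subgraph, and every pair is joined by at least one edge of G. Contracting each set to a single vertex therefore yields K_{4} as a minor, and since treewidth is minor-monotone, tw(G) ≥ tw(K_{4}) = 3. The upper and lower bounds meet at 3, so that is the treewidth.

Treewidth 3.
One such decomposition:
Bags: B1 = {3, 4, 9, 12}  B2 = {1, 3, 9, 12}  B3 = {1, 3, 6, 9}  B4 = {1, 3, 5, 6}  B5 = {1, 5, 6, 7}  B6 = {5, 6, 7, 8}  B7 = {5, 7, 8, 11}  B8 = {2, 7, 8, 11}  B9 = {2, 8, 10, 11}
Tree: B1–B2, B2–B3, B3–B4, B4–B5, B5–B6, B6–B7, B7–B8, B8–B9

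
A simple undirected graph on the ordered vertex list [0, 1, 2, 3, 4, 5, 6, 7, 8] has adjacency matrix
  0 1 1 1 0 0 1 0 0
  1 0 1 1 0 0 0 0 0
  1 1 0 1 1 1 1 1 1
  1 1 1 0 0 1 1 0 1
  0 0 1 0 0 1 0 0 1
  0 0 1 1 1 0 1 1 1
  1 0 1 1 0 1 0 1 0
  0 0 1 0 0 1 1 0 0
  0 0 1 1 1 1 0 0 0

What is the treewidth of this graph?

3

A width-3 tree decomposition is:
Bags: B1 = {2, 3, 5, 6}  B2 = {0, 2, 3, 6}  B3 = {2, 5, 6, 7}  B4 = {2, 3, 5, 8}  B5 = {0, 1, 2, 3}  B6 = {2, 4, 5, 8}
Tree: B1–B2, B1–B3, B1–B4, B2–B5, B4–B6
Every bag has size at most 4, so the width is 4 − 1 = 3 and tw(G) ≤ 3. Conversely, {0, 1, 2, 3} is a clique of size 4, and the vertices of any clique must share a bag in every tree decomposition; so some bag has ≥ 4 vertices and tw(G) ≥ 3. The upper and lower bounds meet at 3, so that is the treewidth.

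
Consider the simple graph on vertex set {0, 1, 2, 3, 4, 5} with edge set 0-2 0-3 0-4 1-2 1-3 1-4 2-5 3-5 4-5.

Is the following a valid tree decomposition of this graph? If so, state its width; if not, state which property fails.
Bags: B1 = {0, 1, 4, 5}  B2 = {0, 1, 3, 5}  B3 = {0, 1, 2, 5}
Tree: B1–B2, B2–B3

Vertex coverage: the bags together contain {0, 1, 2, 3, 4, 5}, the full vertex set. Edge coverage: each edge of G has both endpoints in at least one bag. Running intersection: for every vertex, the bags containing it form a connected subtree. All three properties hold, so this is a valid tree decomposition of width max|bag| − 1 = 3, and hence tw(G) ≤ 3.

Yes; width 3.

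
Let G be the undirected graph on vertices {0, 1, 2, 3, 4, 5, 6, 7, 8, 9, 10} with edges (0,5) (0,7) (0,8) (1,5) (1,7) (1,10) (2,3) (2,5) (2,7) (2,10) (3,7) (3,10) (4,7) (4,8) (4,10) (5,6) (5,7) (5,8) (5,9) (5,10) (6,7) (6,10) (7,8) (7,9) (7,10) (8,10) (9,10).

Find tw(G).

3

A width-3 tree decomposition is:
Bags: B1 = {5, 7, 8, 10}  B2 = {2, 5, 7, 10}  B3 = {5, 6, 7, 10}  B4 = {1, 5, 7, 10}  B5 = {2, 3, 7, 10}  B6 = {4, 7, 8, 10}  B7 = {5, 7, 9, 10}  B8 = {0, 5, 7, 8}
Tree: B1–B2, B1–B3, B2–B4, B2–B5, B1–B6, B4–B7, B1–B8
The largest bag has 4 vertices, giving width 3; this decomposition certifies tw(G) ≤ 3. For the lower bound, the 4 vertices {0, 5, 7, 8} are pairwise adjacent, and any tree decomposition puts a clique entirely inside one bag — forcing width ≥ 3. Combining the bounds, tw(G) = 3.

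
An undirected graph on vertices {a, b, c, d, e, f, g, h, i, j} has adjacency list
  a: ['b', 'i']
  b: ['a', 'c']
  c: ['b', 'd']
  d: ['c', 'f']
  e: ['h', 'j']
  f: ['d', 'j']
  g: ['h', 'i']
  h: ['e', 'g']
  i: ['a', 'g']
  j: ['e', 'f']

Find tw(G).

A width-2 tree decomposition is:
Bags: B1 = {a, b, i}  B2 = {b, c, i}  B3 = {c, d, i}  B4 = {d, f, i}  B5 = {f, i, j}  B6 = {e, i, j}  B7 = {e, h, i}  B8 = {g, h, i}
Tree: B1–B2, B2–B3, B3–B4, B4–B5, B5–B6, B6–B7, B7–B8
The largest bag has 3 vertices, giving width 2; this decomposition certifies tw(G) ≤ 2. For the lower bound, G contains the cycle i–a–b–c–d–f–j–e–h–g–i, so G is not a forest; only forests have treewidth ≤ 1, hence tw(G) ≥ 2. Combining the bounds, tw(G) = 2.

2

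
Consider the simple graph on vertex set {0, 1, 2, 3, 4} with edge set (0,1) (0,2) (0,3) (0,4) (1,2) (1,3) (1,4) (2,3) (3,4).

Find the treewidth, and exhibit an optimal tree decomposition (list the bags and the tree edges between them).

Treewidth 3.
Bags: B1 = {0, 1, 3, 4}  B2 = {0, 1, 2, 3}
Tree: B1–B2

Every bag has size at most 4, so the width is 4 − 1 = 3 and tw(G) ≤ 3. For the lower bound, the 4 vertices {0, 1, 2, 3} are pairwise adjacent, and any tree decomposition puts a clique entirely inside one bag — forcing width ≥ 3. The upper and lower bounds meet at 3, so that is the treewidth.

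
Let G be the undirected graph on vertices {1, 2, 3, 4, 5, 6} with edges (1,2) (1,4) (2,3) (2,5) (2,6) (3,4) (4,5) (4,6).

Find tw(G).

2

A width-2 tree decomposition is:
Bags: B1 = {2, 4, 6}  B2 = {2, 4, 5}  B3 = {1, 2, 4}  B4 = {2, 3, 4}
Tree: B1–B2, B2–B3, B3–B4
The largest bag has 3 vertices, giving width 2; this decomposition certifies tw(G) ≤ 2. The edges 4–6–2–5–4 form a cycle, so G is not a tree and its treewidth is at least 2. Combining the bounds, tw(G) = 2.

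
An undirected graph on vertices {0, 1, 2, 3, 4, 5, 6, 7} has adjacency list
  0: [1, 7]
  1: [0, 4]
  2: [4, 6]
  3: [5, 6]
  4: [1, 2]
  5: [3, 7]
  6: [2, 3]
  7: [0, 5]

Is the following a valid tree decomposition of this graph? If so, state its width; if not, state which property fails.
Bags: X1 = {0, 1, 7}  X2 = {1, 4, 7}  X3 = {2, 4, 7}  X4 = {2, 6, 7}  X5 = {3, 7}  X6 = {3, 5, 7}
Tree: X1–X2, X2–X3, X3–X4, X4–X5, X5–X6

No — edge (6,3) lies in no bag.

A tree decomposition must satisfy three properties: every vertex lies in some bag; for every edge, both endpoints lie together in some bag; and for every vertex, the bags containing it form a connected subtree. Here edge (6,3) lies in no bag, so the decomposition is invalid.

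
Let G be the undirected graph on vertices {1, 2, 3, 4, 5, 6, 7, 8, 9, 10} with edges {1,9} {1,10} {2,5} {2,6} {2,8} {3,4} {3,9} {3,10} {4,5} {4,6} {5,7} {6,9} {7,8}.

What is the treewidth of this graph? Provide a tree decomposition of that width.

Treewidth 2.
One optimal decomposition is:
Bags: B1 = {1, 9, 10}  B2 = {3, 9, 10}  B3 = {3, 6, 9}  B4 = {3, 4, 6}  B5 = {2, 4, 6}  B6 = {2, 4, 5}  B7 = {2, 5, 8}  B8 = {5, 7, 8}
Tree: B1–B2, B2–B3, B3–B4, B4–B5, B5–B6, B6–B7, B7–B8

The largest bag has 3 vertices, giving width 2; this decomposition certifies tw(G) ≤ 2. Since 1–10–3–9–1 is a cycle in G, G is not acyclic. Forests are exactly the graphs of treewidth ≤ 1, so tw(G) ≥ 2. Hence tw(G) = 2 exactly.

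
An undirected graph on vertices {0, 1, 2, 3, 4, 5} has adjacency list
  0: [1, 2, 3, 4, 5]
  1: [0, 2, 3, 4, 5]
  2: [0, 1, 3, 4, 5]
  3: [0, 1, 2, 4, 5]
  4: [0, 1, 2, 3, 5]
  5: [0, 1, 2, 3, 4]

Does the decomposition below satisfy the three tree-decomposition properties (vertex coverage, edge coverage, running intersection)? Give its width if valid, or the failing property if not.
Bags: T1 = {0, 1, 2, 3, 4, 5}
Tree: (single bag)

Vertex coverage: the bags together contain {0, 1, 2, 3, 4, 5}, the full vertex set. Edge coverage: each edge of G has both endpoints in at least one bag. Running intersection: for every vertex, the bags containing it form a connected subtree. All three properties hold, so this is a valid tree decomposition of width max|bag| − 1 = 5, and hence tw(G) ≤ 5.

Yes; width 5.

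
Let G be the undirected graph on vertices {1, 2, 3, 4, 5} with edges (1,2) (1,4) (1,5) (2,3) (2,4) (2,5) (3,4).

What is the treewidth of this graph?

2

A width-2 tree decomposition is:
Bags: B1 = {1, 2, 4}  B2 = {2, 3, 4}  B3 = {1, 2, 5}
Tree: B1–B2, B1–B3
Every bag has size at most 3, so the width is 3 − 1 = 2 and tw(G) ≤ 2. Conversely, {1, 2, 4} is a clique of size 3, and the vertices of any clique must share a bag in every tree decomposition; so some bag has ≥ 3 vertices and tw(G) ≥ 2. Therefore the treewidth is 2.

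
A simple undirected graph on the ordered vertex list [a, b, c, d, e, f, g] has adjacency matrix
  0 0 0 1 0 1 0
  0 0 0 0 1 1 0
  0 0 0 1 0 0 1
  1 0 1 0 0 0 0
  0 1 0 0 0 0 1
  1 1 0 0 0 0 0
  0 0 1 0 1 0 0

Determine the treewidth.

A width-2 tree decomposition is:
Bags: B1 = {b, e, g}  B2 = {b, f, g}  B3 = {a, f, g}  B4 = {a, d, g}  B5 = {c, d, g}
Tree: B1–B2, B2–B3, B3–B4, B4–B5
Each bag holds 3 vertices, so the decomposition has width 2, which upper-bounds the treewidth. The edges g–e–b–f–a–d–c–g form a cycle, so G is not a tree and its treewidth is at least 2. Combining the bounds, tw(G) = 2.

2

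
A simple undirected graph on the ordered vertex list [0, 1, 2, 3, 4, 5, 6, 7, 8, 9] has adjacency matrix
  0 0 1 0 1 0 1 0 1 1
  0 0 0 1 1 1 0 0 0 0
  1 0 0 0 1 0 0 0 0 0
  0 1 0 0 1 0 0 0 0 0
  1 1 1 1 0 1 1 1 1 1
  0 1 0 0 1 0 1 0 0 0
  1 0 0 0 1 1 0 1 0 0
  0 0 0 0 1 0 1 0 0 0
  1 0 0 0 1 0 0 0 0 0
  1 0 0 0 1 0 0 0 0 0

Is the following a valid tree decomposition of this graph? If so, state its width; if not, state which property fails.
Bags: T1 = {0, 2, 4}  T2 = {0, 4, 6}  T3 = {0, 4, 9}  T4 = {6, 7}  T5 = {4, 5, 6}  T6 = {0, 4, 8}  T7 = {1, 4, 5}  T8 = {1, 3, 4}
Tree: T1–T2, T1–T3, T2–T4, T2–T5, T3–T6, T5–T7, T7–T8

A tree decomposition must satisfy three properties: every vertex lies in some bag; for every edge, both endpoints lie together in some bag; and for every vertex, the bags containing it form a connected subtree. Here edge (4,7) lies in no bag, so the decomposition is invalid.

No — edge (4,7) lies in no bag.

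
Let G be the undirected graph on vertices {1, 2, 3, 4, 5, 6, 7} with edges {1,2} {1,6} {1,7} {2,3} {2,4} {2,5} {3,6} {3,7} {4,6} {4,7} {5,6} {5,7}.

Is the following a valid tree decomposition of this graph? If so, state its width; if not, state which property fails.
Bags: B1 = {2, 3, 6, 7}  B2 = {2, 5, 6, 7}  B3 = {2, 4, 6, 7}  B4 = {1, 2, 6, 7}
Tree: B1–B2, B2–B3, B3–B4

Vertex coverage: the bags together contain {1, 2, 3, 4, 5, 6, 7}, the full vertex set. Edge coverage: each edge of G has both endpoints in at least one bag. Running intersection: for every vertex, the bags containing it form a connected subtree. All three properties hold, so this is a valid tree decomposition of width max|bag| − 1 = 3, and hence tw(G) ≤ 3.

Yes; width 3.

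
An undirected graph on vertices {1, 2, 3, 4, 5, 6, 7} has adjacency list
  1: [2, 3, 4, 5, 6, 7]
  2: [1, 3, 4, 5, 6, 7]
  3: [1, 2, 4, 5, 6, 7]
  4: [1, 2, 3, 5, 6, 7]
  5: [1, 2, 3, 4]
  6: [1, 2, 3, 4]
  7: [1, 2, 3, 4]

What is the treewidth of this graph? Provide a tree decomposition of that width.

Each bag holds 5 vertices, so the decomposition has width 4, which upper-bounds the treewidth. For the lower bound, the 5 vertices {1, 2, 3, 4, 5} are pairwise adjacent, and any tree decomposition puts a clique entirely inside one bag — forcing width ≥ 4. Hence tw(G) = 4 exactly.

Treewidth 4.
Bags: B1 = {1, 2, 3, 4, 7}  B2 = {1, 2, 3, 4, 5}  B3 = {1, 2, 3, 4, 6}
Tree: B1–B2, B1–B3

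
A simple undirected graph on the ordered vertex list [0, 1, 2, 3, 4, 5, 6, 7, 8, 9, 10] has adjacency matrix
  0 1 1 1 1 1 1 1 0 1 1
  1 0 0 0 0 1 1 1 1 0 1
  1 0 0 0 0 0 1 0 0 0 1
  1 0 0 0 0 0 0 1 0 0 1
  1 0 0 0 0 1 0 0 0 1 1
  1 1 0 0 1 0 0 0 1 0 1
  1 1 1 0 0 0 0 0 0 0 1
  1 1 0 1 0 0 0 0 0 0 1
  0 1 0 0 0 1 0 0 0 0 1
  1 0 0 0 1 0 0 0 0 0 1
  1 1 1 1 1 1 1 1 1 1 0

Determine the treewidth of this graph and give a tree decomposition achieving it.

Every bag has size at most 4, so the width is 4 − 1 = 3 and tw(G) ≤ 3. Conversely, {0, 1, 5, 10} is a clique of size 4, and the vertices of any clique must share a bag in every tree decomposition; so some bag has ≥ 4 vertices and tw(G) ≥ 3. Combining the bounds, tw(G) = 3.

Treewidth 3.
One optimal decomposition is:
Bags: B1 = {0, 1, 5, 10}  B2 = {1, 5, 8, 10}  B3 = {0, 1, 6, 10}  B4 = {0, 2, 6, 10}  B5 = {0, 1, 7, 10}  B6 = {0, 4, 5, 10}  B7 = {0, 3, 7, 10}  B8 = {0, 4, 9, 10}
Tree: B1–B2, B1–B3, B3–B4, B1–B5, B1–B6, B5–B7, B6–B8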